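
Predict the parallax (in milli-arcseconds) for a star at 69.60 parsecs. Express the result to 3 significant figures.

p = 1/d = 1/69.6 = 0.014368 arcsec.
= 0.014368 × 1000 = 14.368 mas.

14.4 mas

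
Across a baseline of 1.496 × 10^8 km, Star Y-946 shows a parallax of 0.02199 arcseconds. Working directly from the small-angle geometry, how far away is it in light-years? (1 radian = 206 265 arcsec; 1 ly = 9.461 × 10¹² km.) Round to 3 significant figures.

θ = 0.02199″ = 0.02199/206265 = 1.0661 × 10^-7 rad.
d = B/θ = (1.496 × 10^8) / (1.0661 × 10^-7) = 1.4032 × 10^15 km = (1.4032 × 10^15) / (9.461 × 10^12) ly = 148.31 ly.

148 ly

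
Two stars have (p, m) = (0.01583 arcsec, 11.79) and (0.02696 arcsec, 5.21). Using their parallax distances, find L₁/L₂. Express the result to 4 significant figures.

L₁/L₂ = 0.006768

d₁ = 1/p₁ = 1/0.01583″ = 63.171 pc; d₂ = 1/p₂ = 1/0.02696″ = 37.092 pc.
M₁ = m₁ − 5 log₁₀ d₁ + 5 = 11.79 − 9.0026 + 5 = 7.7874.
M₂ = 5.21 − 7.8464 + 5 = 2.3636.
L₁/L₂ = 10^(0.4(M₂ − M₁)) = 10^(0.4 × (-5.4238)) = 10^(-2.16952) = 0.0067683.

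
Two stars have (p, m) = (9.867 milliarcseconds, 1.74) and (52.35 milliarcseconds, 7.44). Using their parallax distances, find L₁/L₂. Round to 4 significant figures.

L₁/L₂ = 5364

d₁ = 1/p₁ = 1/0.009867″ = 101.35 pc; d₂ = 1/p₂ = 1/0.05235″ = 19.102 pc.
M₁ = m₁ − 5 log₁₀ d₁ + 5 = 1.74 − 10.0291 + 5 = -3.2891.
M₂ = 7.44 − 6.4054 + 5 = 6.0346.
L₁/L₂ = 10^(0.4(M₂ − M₁)) = 10^(0.4 × 9.3237) = 10^3.72948 = 5363.9.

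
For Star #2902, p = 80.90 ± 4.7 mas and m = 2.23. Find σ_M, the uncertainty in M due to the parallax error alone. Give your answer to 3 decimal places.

M = m − 5 log₁₀ d + 5 = m + 5 log₁₀ p + 5, so ∂M/∂p = 5/(p ln 10).
σ_M = (5/ln 10) · (σ_p/p) = 2.1715 × 4.7/80.90 = 2.1715 × 0.058096 = 0.12616.

σ_M = 0.126 mag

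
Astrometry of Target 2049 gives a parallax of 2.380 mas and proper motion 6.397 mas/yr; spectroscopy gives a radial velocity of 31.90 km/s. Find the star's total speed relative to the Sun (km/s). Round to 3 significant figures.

34.4 km/s

d = 1/p = 1/0.002380″ = 420.17 pc.
μ = 6.397 mas/yr = 0.006397 ″/yr.
v_t = 4.740 μ d = 4.740 × 0.006397 × 420.17 = 12.74 km/s.
v = √(v_r² + v_t²) = √(31.90² + 12.74²) = √1179.92 = 34.35 km/s.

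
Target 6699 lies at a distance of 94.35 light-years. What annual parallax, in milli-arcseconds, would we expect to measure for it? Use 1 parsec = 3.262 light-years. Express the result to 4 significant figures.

d = 94.35 ly ÷ 3.262 = 28.924 pc.
p = 1/d = 1/28.924 = 0.034573 arcsec.
= 0.034573 × 1000 = 34.573 mas.

34.57 mas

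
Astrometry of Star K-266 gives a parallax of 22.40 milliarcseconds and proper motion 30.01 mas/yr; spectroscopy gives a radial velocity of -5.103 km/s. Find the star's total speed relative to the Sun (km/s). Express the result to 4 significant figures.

d = 1/p = 1/0.02240″ = 44.643 pc.
μ = 30.01 mas/yr = 0.03001 ″/yr.
v_t = 4.740 μ d = 4.740 × 0.03001 × 44.643 = 6.3504 km/s.
v = √(v_r² + v_t²) = √((-5.103)² + 6.3504²) = √66.3682 = 8.1467 km/s.

8.147 km/s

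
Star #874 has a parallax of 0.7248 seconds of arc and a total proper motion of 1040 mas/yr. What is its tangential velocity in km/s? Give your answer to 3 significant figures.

d = 1/p = 1/0.7248″ = 1.3797 pc.
μ = 1040 mas/yr = 1.04 ″/yr.
v_t = 4.74 × μ × d = 4.74 × 1.04 × 1.3797 = 6.8014 km/s.

6.80 km/s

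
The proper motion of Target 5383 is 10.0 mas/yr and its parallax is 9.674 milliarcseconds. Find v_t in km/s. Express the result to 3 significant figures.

d = 1/p = 1/0.009674″ = 103.37 pc.
μ = 10.0 mas/yr = 0.0100 ″/yr.
v_t = 4.74 × μ × d = 4.74 × 0.0100 × 103.37 = 4.8997 km/s.

4.90 km/s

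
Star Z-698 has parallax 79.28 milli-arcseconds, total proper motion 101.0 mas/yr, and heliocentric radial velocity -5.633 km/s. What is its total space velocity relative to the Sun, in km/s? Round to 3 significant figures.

8.26 km/s

d = 1/p = 1/0.07928″ = 12.614 pc.
μ = 101.0 mas/yr = 0.1010 ″/yr.
v_t = 4.740 μ d = 4.740 × 0.1010 × 12.614 = 6.0388 km/s.
v = √(v_r² + v_t²) = √((-5.633)² + 6.0388²) = √68.1978 = 8.2582 km/s.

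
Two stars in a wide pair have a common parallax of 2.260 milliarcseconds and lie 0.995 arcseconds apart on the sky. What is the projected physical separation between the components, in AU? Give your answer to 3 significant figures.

440 AU

d = 1/p = 1/0.002260″ = 442.48 pc.
At distance d (pc), an angle of θ arcsec spans θ·d AU: s = 0.995 × 442.48 = 440.27 AU.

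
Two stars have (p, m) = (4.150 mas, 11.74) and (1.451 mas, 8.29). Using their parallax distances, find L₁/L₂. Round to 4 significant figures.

L₁/L₂ = 0.005096

d₁ = 1/p₁ = 1/0.004150″ = 240.96 pc; d₂ = 1/p₂ = 1/0.001451″ = 689.18 pc.
M₁ = m₁ − 5 log₁₀ d₁ + 5 = 11.74 − 11.9097 + 5 = 4.8303.
M₂ = 8.29 − 14.1917 + 5 = -0.9017.
L₁/L₂ = 10^(0.4(M₂ − M₁)) = 10^(0.4 × (-5.7320)) = 10^(-2.29280) = 0.0050957.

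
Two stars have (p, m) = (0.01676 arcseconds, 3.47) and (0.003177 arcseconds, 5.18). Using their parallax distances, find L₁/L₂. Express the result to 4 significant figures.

d₁ = 1/p₁ = 1/0.01676″ = 59.666 pc; d₂ = 1/p₂ = 1/0.003177″ = 314.76 pc.
M₁ = m₁ − 5 log₁₀ d₁ + 5 = 3.47 − 8.8786 + 5 = -0.4086.
M₂ = 5.18 − 12.4899 + 5 = -2.3099.
L₁/L₂ = 10^(0.4(M₂ − M₁)) = 10^(0.4 × (-1.9013)) = 10^(-0.76052) = 0.17357.

L₁/L₂ = 0.1736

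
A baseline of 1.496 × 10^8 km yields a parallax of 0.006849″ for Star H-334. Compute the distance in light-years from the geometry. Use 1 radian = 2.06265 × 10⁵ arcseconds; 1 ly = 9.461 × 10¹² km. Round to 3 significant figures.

476 ly

θ = 0.006849″ = 0.006849/206265 = 3.3205 × 10^-8 rad.
d = B/θ = (1.496 × 10^8) / (3.3205 × 10^-8) = 4.5053 × 10^15 km = (4.5053 × 10^15) / (9.461 × 10^12) ly = 476.2 ly.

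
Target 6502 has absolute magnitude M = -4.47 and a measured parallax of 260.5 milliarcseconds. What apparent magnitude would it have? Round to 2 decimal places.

m = -6.55

d = 1/p = 1/0.2605″ = 3.8388 pc.
m − M = 5 log₁₀ d − 5 = 5 log₁₀(3.8388) − 5 = 2.9210 − 5 = -2.0790.
m = M + (m − M) = -4.47 + (-2.0790) = -6.55.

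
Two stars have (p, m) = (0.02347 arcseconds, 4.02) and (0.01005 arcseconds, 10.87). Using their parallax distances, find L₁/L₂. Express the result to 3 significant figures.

L₁/L₂ = 101

d₁ = 1/p₁ = 1/0.02347″ = 42.608 pc; d₂ = 1/p₂ = 1/0.01005″ = 99.502 pc.
M₁ = m₁ − 5 log₁₀ d₁ + 5 = 4.02 − 8.1475 + 5 = 0.8725.
M₂ = 10.87 − 9.9892 + 5 = 5.8808.
L₁/L₂ = 10^(0.4(M₂ − M₁)) = 10^(0.4 × 5.0083) = 10^2.00332 = 100.77.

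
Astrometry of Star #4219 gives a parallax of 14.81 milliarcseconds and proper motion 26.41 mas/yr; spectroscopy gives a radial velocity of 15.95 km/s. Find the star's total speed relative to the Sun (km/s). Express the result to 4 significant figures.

d = 1/p = 1/0.01481″ = 67.522 pc.
μ = 26.41 mas/yr = 0.02641 ″/yr.
v_t = 4.740 μ d = 4.740 × 0.02641 × 67.522 = 8.4526 km/s.
v = √(v_r² + v_t²) = √(15.95² + 8.4526²) = √325.849 = 18.051 km/s.

18.05 km/s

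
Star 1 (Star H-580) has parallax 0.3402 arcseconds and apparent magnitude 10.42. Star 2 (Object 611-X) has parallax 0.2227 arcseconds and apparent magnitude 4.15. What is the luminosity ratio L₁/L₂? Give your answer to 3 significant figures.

d₁ = 1/p₁ = 1/0.3402″ = 2.9394 pc; d₂ = 1/p₂ = 1/0.2227″ = 4.4903 pc.
M₁ = m₁ − 5 log₁₀ d₁ + 5 = 10.42 − 2.3413 + 5 = 13.0787.
M₂ = 4.15 − 3.2614 + 5 = 5.8886.
L₁/L₂ = 10^(0.4(M₂ − M₁)) = 10^(0.4 × (-7.1901)) = 10^(-2.87604) = 0.0013303.

L₁/L₂ = 0.00133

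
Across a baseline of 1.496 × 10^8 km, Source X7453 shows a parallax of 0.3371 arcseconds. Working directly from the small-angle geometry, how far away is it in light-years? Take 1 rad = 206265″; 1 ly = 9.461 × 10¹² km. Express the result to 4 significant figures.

θ = 0.3371″ = 0.3371/206265 = 1.6343 × 10^-6 rad.
d = B/θ = (1.496 × 10^8) / (1.6343 × 10^-6) = 9.1538 × 10^13 km = (9.1538 × 10^13) / (9.461 × 10^12) ly = 9.6753 ly.

9.675 ly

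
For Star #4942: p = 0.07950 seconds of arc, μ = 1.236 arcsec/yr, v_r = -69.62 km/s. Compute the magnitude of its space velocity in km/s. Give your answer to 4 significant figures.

d = 1/p = 1/0.07950″ = 12.579 pc.
v_t = 4.740 μ d = 4.740 × 1.236 × 12.579 = 73.696 km/s.
v = √(v_r² + v_t²) = √((-69.62)² + 73.696²) = √10278 = 101.38 km/s.

101.4 km/s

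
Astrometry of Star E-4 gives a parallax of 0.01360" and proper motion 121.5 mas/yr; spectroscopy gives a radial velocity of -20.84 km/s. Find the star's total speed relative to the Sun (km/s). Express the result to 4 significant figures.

d = 1/p = 1/0.01360″ = 73.529 pc.
μ = 121.5 mas/yr = 0.1215 ″/yr.
v_t = 4.740 μ d = 4.740 × 0.1215 × 73.529 = 42.346 km/s.
v = √(v_r² + v_t²) = √((-20.84)² + 42.346²) = √2227.49 = 47.196 km/s.

47.20 km/s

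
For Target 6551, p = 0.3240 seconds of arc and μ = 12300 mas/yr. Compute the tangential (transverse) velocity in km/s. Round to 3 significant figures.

180 km/s

d = 1/p = 1/0.3240″ = 3.0864 pc.
μ = 12300 mas/yr = 12.3 ″/yr.
v_t = 4.74 × μ × d = 4.74 × 12.3 × 3.0864 = 179.94 km/s.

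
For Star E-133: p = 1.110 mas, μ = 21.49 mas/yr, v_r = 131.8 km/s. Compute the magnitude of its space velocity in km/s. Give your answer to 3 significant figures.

d = 1/p = 1/0.001110″ = 900.9 pc.
μ = 21.49 mas/yr = 0.02149 ″/yr.
v_t = 4.740 μ d = 4.740 × 0.02149 × 900.9 = 91.768 km/s.
v = √(v_r² + v_t²) = √(131.8² + 91.768²) = √25792.6 = 160.6 km/s.

161 km/s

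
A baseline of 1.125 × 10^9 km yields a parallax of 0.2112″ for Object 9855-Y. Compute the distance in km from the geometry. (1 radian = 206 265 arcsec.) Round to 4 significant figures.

1.099 × 10^15 km

θ = 0.2112″ = 0.2112/206265 = 1.0239 × 10^-6 rad.
d = B/θ = (1.125 × 10^9) / (1.0239 × 10^-6) = 1.0987 × 10^15 km.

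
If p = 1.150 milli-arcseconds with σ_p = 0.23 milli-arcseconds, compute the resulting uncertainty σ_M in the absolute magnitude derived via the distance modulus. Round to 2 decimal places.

M = m − 5 log₁₀ d + 5 = m + 5 log₁₀ p + 5, so ∂M/∂p = 5/(p ln 10).
σ_M = (5/ln 10) · (σ_p/p) = 2.1715 × 0.23/1.150 = 2.1715 × 0.2 = 0.4343.

σ_M = 0.43 mag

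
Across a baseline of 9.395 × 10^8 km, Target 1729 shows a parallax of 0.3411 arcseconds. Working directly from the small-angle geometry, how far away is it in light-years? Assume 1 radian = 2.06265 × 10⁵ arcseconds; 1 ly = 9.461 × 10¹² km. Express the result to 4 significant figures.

θ = 0.3411″ = 0.3411/206265 = 1.6537 × 10^-6 rad.
d = B/θ = (9.395 × 10^8) / (1.6537 × 10^-6) = 5.6812 × 10^14 km = (5.6812 × 10^14) / (9.461 × 10^12) ly = 60.049 ly.

60.05 ly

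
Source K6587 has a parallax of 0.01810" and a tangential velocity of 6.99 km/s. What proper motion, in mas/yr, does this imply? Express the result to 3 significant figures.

26.7 mas/yr

d = 1/p = 1/0.01810″ = 55.249 pc.
μ = v_t / (4.74 d) = 6.99 / (4.74 × 55.249) = 6.99 / 261.88 = 0.026692 ″/yr = 26.692 mas/yr.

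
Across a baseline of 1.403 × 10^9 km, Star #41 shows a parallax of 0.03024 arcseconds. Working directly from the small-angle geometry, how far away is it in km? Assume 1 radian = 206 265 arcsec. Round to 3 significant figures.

9.57 × 10^15 km

θ = 0.03024″ = 0.03024/206265 = 1.4661 × 10^-7 rad.
d = B/θ = (1.403 × 10^9) / (1.4661 × 10^-7) = 9.5696 × 10^15 km.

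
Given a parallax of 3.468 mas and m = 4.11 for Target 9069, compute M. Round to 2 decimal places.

M = -3.19

d = 1/p = 1/0.003468″ = 288.35 pc.
m − M = 5 log₁₀(288.35) − 5 = 12.2996 − 5 = 7.2996.
M = m − (m − M) = 4.11 − 7.2996 = -3.19.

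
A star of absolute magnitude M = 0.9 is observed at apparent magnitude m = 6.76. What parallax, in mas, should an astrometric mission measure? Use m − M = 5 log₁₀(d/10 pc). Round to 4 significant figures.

6.730 mas

m − M = 6.76 − 0.9 = 5.86.
d = 10^((m−M)/5 + 1) = 10^2.172 = 148.59 pc.
p = 1/d = 1/148.59 = 0.0067299 arcsec = 6.7299 mas.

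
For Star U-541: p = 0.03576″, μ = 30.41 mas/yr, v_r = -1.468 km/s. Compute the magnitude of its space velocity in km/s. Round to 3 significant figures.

d = 1/p = 1/0.03576″ = 27.964 pc.
μ = 30.41 mas/yr = 0.03041 ″/yr.
v_t = 4.740 μ d = 4.740 × 0.03041 × 27.964 = 4.0308 km/s.
v = √(v_r² + v_t²) = √((-1.468)² + 4.0308²) = √18.4024 = 4.2898 km/s.

4.29 km/s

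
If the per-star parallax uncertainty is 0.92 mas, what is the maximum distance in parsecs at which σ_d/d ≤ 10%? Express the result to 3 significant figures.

109 pc

σ_d/d = σ_p/p, so the condition is σ_p/p ≤ 0.10, i.e. p ≥ σ_p/0.10.
p_min = 0.92/0.10 = 9.2 mas = 0.0092 arcsec.
d_max = 1/p_min = 1/0.0092 = 108.7 pc.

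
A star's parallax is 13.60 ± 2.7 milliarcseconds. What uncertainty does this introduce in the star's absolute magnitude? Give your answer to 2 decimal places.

σ_M = 0.43 mag

M = m − 5 log₁₀ d + 5 = m + 5 log₁₀ p + 5, so ∂M/∂p = 5/(p ln 10).
σ_M = (5/ln 10) · (σ_p/p) = 2.1715 × 2.7/13.60 = 2.1715 × 0.19853 = 0.43111.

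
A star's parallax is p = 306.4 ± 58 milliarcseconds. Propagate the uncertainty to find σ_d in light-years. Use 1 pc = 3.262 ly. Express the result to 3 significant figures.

d = 1/p, so σ_d = σ_p / p².
σ_d = 0.0580 / (0.3064)² = 0.0580 / 0.093881 = 0.6178 pc = 0.6178 × 3.262 ly = 2.0153 ly.

2.02 ly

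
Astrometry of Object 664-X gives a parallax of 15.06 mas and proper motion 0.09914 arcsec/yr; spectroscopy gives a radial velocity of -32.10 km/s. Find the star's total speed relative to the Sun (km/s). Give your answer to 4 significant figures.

d = 1/p = 1/0.01506″ = 66.401 pc.
v_t = 4.740 μ d = 4.740 × 0.09914 × 66.401 = 31.203 km/s.
v = √(v_r² + v_t²) = √((-32.10)² + 31.203²) = √2004.04 = 44.767 km/s.

44.77 km/s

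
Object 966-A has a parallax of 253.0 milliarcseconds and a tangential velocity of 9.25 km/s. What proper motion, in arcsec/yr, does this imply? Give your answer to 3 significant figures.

d = 1/p = 1/0.2530″ = 3.9526 pc.
μ = v_t / (4.74 d) = 9.25 / (4.74 × 3.9526) = 9.25 / 18.735 = 0.49373 ″/yr.

0.494 arcsec/yr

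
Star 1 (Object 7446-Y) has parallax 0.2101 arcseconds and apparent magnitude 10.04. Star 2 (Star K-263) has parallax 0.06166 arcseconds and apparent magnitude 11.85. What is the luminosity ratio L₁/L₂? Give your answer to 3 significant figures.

L₁/L₂ = 0.456

d₁ = 1/p₁ = 1/0.2101″ = 4.7596 pc; d₂ = 1/p₂ = 1/0.06166″ = 16.218 pc.
M₁ = m₁ − 5 log₁₀ d₁ + 5 = 10.04 − 3.3879 + 5 = 11.6521.
M₂ = 11.85 − 6.0500 + 5 = 10.8000.
L₁/L₂ = 10^(0.4(M₂ − M₁)) = 10^(0.4 × (-0.8521)) = 10^(-0.34084) = 0.4562.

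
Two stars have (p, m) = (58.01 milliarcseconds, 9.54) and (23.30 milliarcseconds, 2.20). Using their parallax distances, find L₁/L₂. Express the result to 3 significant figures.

L₁/L₂ = 0.000187

d₁ = 1/p₁ = 1/0.05801″ = 17.238 pc; d₂ = 1/p₂ = 1/0.02330″ = 42.918 pc.
M₁ = m₁ − 5 log₁₀ d₁ + 5 = 9.54 − 6.1824 + 5 = 8.3576.
M₂ = 2.20 − 8.1632 + 5 = -0.9632.
L₁/L₂ = 10^(0.4(M₂ − M₁)) = 10^(0.4 × (-9.3208)) = 10^(-3.72832) = 0.00018693.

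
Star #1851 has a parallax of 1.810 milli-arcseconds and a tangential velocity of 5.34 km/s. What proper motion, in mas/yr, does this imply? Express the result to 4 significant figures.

2.039 mas/yr

d = 1/p = 1/0.001810″ = 552.49 pc.
μ = v_t / (4.74 d) = 5.34 / (4.74 × 552.49) = 5.34 / 2618.8 = 0.0020391 ″/yr = 2.0391 mas/yr.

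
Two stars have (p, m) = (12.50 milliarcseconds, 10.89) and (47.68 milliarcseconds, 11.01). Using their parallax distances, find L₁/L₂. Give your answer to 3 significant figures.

L₁/L₂ = 16.2

d₁ = 1/p₁ = 1/0.01250″ = 80 pc; d₂ = 1/p₂ = 1/0.04768″ = 20.973 pc.
M₁ = m₁ − 5 log₁₀ d₁ + 5 = 10.89 − 9.5154 + 5 = 6.3746.
M₂ = 11.01 − 6.6083 + 5 = 9.4017.
L₁/L₂ = 10^(0.4(M₂ − M₁)) = 10^(0.4 × 3.0271) = 10^1.21084 = 16.249.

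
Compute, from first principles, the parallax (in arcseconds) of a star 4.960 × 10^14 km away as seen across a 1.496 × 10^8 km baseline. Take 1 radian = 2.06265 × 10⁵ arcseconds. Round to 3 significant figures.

θ ≈ B/d = (1.496 × 10^8) / (4.960 × 10^14) = 3.0161 × 10^-7 rad.
In arcseconds: 3.0161 × 10^-7 × 206265 = 0.062212″.

0.0622 arcsec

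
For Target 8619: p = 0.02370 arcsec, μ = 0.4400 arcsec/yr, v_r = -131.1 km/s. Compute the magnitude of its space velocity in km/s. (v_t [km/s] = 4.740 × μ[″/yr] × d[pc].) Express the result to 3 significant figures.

d = 1/p = 1/0.02370″ = 42.194 pc.
v_t = 4.740 μ d = 4.740 × 0.4400 × 42.194 = 88 km/s.
v = √(v_r² + v_t²) = √((-131.1)² + 88²) = √24931.2 = 157.9 km/s.

158 km/s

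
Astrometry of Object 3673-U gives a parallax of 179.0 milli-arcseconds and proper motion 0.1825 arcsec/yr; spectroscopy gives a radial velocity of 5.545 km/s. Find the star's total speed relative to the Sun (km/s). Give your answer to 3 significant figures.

d = 1/p = 1/0.1790″ = 5.5866 pc.
v_t = 4.740 μ d = 4.740 × 0.1825 × 5.5866 = 4.8327 km/s.
v = √(v_r² + v_t²) = √(5.545² + 4.8327²) = √54.102 = 7.3554 km/s.

7.36 km/s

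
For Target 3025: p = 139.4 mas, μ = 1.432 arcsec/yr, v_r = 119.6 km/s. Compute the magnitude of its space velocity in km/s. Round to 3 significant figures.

d = 1/p = 1/0.1394″ = 7.1736 pc.
v_t = 4.740 μ d = 4.740 × 1.432 × 7.1736 = 48.692 km/s.
v = √(v_r² + v_t²) = √(119.6² + 48.692²) = √16675.1 = 129.13 km/s.

129 km/s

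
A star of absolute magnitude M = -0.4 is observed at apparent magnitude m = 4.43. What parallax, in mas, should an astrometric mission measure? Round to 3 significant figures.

10.8 mas

m − M = 4.43 − (-0.4) = 4.83.
d = 10^((m−M)/5 + 1) = 10^1.966 = 92.47 pc.
p = 1/d = 1/92.47 = 0.010814 arcsec = 10.814 mas.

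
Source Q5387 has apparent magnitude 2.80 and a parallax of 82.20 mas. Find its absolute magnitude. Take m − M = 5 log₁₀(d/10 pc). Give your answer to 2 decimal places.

M = 2.37

d = 1/p = 1/0.08220″ = 12.165 pc.
m − M = 5 log₁₀(12.165) − 5 = 5.4256 − 5 = 0.4256.
M = m − (m − M) = 2.80 − 0.4256 = 2.37.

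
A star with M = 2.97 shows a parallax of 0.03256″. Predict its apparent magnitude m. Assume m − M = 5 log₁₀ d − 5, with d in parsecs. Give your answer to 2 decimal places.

m = 5.41

d = 1/p = 1/0.03256″ = 30.713 pc.
m − M = 5 log₁₀ d − 5 = 5 log₁₀(30.713) − 5 = 7.4366 − 5 = 2.4366.
m = M + (m − M) = 2.97 + 2.4366 = 5.41.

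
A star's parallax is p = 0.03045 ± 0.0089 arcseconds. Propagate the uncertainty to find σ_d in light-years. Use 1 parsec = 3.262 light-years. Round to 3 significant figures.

31.3 ly

d = 1/p, so σ_d = σ_p / p².
σ_d = 0.00890 / (0.03045)² = 0.00890 / 0.0009272 = 9.5988 pc = 9.5988 × 3.262 ly = 31.311 ly.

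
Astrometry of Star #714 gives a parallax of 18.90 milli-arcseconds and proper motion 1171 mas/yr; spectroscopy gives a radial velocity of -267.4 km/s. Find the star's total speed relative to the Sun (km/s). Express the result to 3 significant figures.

397 km/s

d = 1/p = 1/0.01890″ = 52.91 pc.
μ = 1171 mas/yr = 1.171 ″/yr.
v_t = 4.740 μ d = 4.740 × 1.171 × 52.91 = 293.68 km/s.
v = √(v_r² + v_t²) = √((-267.4)² + 293.68²) = √157751 = 397.18 km/s.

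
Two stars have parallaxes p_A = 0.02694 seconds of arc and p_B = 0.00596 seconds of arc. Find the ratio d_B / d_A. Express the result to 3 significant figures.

Since d = 1/p, d_B/d_A = p_A/p_B.
= 0.02694 / 0.00596 = 4.5201.

4.52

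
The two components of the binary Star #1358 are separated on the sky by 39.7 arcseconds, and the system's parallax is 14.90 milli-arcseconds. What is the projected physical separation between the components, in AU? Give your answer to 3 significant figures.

d = 1/p = 1/0.01490″ = 67.114 pc.
At distance d (pc), an angle of θ arcsec spans θ·d AU: s = 39.7 × 67.114 = 2664.4 AU.

2660 AU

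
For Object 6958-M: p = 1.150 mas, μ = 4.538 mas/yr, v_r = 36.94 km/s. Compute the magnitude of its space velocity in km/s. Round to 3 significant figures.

d = 1/p = 1/0.001150″ = 869.57 pc.
μ = 4.538 mas/yr = 0.004538 ″/yr.
v_t = 4.740 μ d = 4.740 × 0.004538 × 869.57 = 18.705 km/s.
v = √(v_r² + v_t²) = √(36.94² + 18.705²) = √1714.44 = 41.406 km/s.

41.4 km/s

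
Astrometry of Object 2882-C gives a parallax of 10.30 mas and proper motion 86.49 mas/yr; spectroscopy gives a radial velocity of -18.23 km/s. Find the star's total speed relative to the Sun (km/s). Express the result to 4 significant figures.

43.78 km/s

d = 1/p = 1/0.01030″ = 97.087 pc.
μ = 86.49 mas/yr = 0.08649 ″/yr.
v_t = 4.740 μ d = 4.740 × 0.08649 × 97.087 = 39.802 km/s.
v = √(v_r² + v_t²) = √((-18.23)² + 39.802²) = √1916.53 = 43.778 km/s.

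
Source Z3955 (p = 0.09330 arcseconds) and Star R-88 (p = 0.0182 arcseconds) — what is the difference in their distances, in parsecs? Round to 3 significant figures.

d_A = 1/0.09330″ = 10.718 pc; d_B = 1/0.01820″ = 54.945 pc.
|d_B − d_A| = |54.945 − 10.718| = 44.227 pc.

44.2 pc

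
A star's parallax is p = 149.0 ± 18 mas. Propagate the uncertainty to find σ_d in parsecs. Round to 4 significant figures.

0.8108 pc

d = 1/p, so σ_d = σ_p / p².
σ_d = 0.0180 / (0.1490)² = 0.0180 / 0.022201 = 0.81077 pc.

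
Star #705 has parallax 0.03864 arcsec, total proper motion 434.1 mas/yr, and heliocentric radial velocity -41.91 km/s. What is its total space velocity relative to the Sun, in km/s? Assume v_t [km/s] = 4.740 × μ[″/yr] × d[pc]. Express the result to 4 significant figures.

67.77 km/s

d = 1/p = 1/0.03864″ = 25.88 pc.
μ = 434.1 mas/yr = 0.4341 ″/yr.
v_t = 4.740 μ d = 4.740 × 0.4341 × 25.88 = 53.252 km/s.
v = √(v_r² + v_t²) = √((-41.91)² + 53.252²) = √4592.22 = 67.766 km/s.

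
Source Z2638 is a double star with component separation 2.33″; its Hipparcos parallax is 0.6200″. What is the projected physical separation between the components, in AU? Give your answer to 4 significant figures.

3.758 AU

d = 1/p = 1/0.6200″ = 1.6129 pc.
At distance d (pc), an angle of θ arcsec spans θ·d AU: s = 2.33 × 1.6129 = 3.7581 AU.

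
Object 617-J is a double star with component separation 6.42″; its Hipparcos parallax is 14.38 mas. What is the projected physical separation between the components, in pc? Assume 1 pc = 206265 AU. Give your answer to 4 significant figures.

0.002164 pc

d = 1/p = 1/0.01438″ = 69.541 pc.
At distance d (pc), an angle of θ arcsec spans θ·d AU: s = 6.42 × 69.541 = 446.45 AU.
= 446.45 / 206265 = 0.0021644 pc.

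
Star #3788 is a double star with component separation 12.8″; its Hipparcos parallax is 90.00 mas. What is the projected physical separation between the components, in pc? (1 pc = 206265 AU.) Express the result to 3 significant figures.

d = 1/p = 1/0.09000″ = 11.111 pc.
At distance d (pc), an angle of θ arcsec spans θ·d AU: s = 12.8 × 11.111 = 142.22 AU.
= 142.22 / 206265 = 0.00068950 pc.

0.000690 pc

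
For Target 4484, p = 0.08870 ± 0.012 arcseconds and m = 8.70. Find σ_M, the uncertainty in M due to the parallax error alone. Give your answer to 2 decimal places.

M = m − 5 log₁₀ d + 5 = m + 5 log₁₀ p + 5, so ∂M/∂p = 5/(p ln 10).
σ_M = (5/ln 10) · (σ_p/p) = 2.1715 × 0.012/0.08870 = 2.1715 × 0.13529 = 0.29378.

σ_M = 0.29 mag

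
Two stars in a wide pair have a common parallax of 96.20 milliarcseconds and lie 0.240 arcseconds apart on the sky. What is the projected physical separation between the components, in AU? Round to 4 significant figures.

d = 1/p = 1/0.09620″ = 10.395 pc.
At distance d (pc), an angle of θ arcsec spans θ·d AU: s = 0.240 × 10.395 = 2.4948 AU.

2.495 AU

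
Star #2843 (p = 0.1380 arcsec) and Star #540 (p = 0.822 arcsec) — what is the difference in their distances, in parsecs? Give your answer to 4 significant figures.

6.030 pc

d_A = 1/0.1380″ = 7.2464 pc; d_B = 1/0.8220″ = 1.2165 pc.
|d_B − d_A| = |1.2165 − 7.2464| = 6.0299 pc.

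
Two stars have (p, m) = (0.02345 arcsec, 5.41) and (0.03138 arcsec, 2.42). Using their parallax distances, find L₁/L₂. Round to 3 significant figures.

L₁/L₂ = 0.114

d₁ = 1/p₁ = 1/0.02345″ = 42.644 pc; d₂ = 1/p₂ = 1/0.03138″ = 31.867 pc.
M₁ = m₁ − 5 log₁₀ d₁ + 5 = 5.41 − 8.1493 + 5 = 2.2607.
M₂ = 2.42 − 7.5167 + 5 = -0.0967.
L₁/L₂ = 10^(0.4(M₂ − M₁)) = 10^(0.4 × (-2.3574)) = 10^(-0.94296) = 0.11404.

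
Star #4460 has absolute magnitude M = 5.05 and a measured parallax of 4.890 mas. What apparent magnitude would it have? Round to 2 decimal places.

d = 1/p = 1/0.004890″ = 204.5 pc.
m − M = 5 log₁₀ d − 5 = 5 log₁₀(204.5) − 5 = 11.5535 − 5 = 6.5535.
m = M + (m − M) = 5.05 + 6.5535 = 11.60.

m = 11.60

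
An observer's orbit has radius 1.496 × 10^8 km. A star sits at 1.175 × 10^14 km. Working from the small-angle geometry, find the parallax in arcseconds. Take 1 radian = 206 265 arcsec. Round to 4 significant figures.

0.2626 arcsec

θ ≈ B/d = (1.496 × 10^8) / (1.175 × 10^14) = 1.2732 × 10^-6 rad.
In arcseconds: 1.2732 × 10^-6 × 206265 = 0.26262″.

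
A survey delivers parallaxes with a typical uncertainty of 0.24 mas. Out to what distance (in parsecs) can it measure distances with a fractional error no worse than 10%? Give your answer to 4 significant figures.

σ_d/d = σ_p/p, so the condition is σ_p/p ≤ 0.10, i.e. p ≥ σ_p/0.10.
p_min = 0.24/0.10 = 2.4 mas = 0.0024 arcsec.
d_max = 1/p_min = 1/0.0024 = 416.67 pc.

416.7 pc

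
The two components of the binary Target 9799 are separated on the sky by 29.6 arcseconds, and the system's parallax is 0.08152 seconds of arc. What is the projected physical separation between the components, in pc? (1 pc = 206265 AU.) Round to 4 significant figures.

0.001760 pc

d = 1/p = 1/0.08152″ = 12.267 pc.
At distance d (pc), an angle of θ arcsec spans θ·d AU: s = 29.6 × 12.267 = 363.1 AU.
= 363.1 / 206265 = 0.0017604 pc.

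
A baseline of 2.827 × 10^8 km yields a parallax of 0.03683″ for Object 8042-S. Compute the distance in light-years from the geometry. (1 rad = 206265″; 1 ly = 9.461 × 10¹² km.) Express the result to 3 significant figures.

θ = 0.03683″ = 0.03683/206265 = 1.7856 × 10^-7 rad.
d = B/θ = (2.827 × 10^8) / (1.7856 × 10^-7) = 1.5832 × 10^15 km = (1.5832 × 10^15) / (9.461 × 10^12) ly = 167.34 ly.

167 ly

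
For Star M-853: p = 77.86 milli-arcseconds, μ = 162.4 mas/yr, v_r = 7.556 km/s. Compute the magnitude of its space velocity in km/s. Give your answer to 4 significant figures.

12.44 km/s

d = 1/p = 1/0.07786″ = 12.844 pc.
μ = 162.4 mas/yr = 0.1624 ″/yr.
v_t = 4.740 μ d = 4.740 × 0.1624 × 12.844 = 9.887 km/s.
v = √(v_r² + v_t²) = √(7.556² + 9.887²) = √154.846 = 12.444 km/s.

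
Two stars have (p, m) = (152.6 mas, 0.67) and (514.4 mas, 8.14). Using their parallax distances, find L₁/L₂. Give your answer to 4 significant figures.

d₁ = 1/p₁ = 1/0.1526″ = 6.5531 pc; d₂ = 1/p₂ = 1/0.5144″ = 1.944 pc.
M₁ = m₁ − 5 log₁₀ d₁ + 5 = 0.67 − 4.0822 + 5 = 1.5878.
M₂ = 8.14 − 1.4435 + 5 = 11.6965.
L₁/L₂ = 10^(0.4(M₂ − M₁)) = 10^(0.4 × 10.1087) = 10^4.04348 = 11053.

L₁/L₂ = 11050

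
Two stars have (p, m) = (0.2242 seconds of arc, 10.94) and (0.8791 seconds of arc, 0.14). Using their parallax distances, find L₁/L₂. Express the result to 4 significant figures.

d₁ = 1/p₁ = 1/0.2242″ = 4.4603 pc; d₂ = 1/p₂ = 1/0.8791″ = 1.1375 pc.
M₁ = m₁ − 5 log₁₀ d₁ + 5 = 10.94 − 3.2468 + 5 = 12.6932.
M₂ = 0.14 − 0.2798 + 5 = 4.8602.
L₁/L₂ = 10^(0.4(M₂ − M₁)) = 10^(0.4 × (-7.8330)) = 10^(-3.13320) = 0.00073587.

L₁/L₂ = 0.0007359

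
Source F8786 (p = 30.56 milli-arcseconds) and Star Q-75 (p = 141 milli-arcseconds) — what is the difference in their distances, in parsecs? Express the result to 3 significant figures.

25.6 pc

d_A = 1/0.03056″ = 32.723 pc; d_B = 1/0.1410″ = 7.0922 pc.
|d_B − d_A| = |7.0922 − 32.723| = 25.631 pc.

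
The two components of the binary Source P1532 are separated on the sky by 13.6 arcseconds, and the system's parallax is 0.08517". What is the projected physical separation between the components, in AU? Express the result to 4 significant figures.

159.7 AU

d = 1/p = 1/0.08517″ = 11.741 pc.
At distance d (pc), an angle of θ arcsec spans θ·d AU: s = 13.6 × 11.741 = 159.68 AU.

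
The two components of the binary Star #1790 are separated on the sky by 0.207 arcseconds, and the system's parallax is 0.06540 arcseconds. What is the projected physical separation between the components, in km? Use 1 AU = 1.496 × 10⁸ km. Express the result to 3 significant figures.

4.74 × 10^8 km

d = 1/p = 1/0.06540″ = 15.291 pc.
At distance d (pc), an angle of θ arcsec spans θ·d AU: s = 0.207 × 15.291 = 3.1652 AU.
= 3.1652 × 1.496 × 10⁸ km = 4.7351 × 10^8 km.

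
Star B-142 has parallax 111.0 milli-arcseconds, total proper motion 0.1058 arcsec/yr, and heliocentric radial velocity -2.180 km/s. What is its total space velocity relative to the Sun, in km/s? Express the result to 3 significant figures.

5.02 km/s

d = 1/p = 1/0.1110″ = 9.009 pc.
v_t = 4.740 μ d = 4.740 × 0.1058 × 9.009 = 4.5179 km/s.
v = √(v_r² + v_t²) = √((-2.180)² + 4.5179²) = √25.1638 = 5.0164 km/s.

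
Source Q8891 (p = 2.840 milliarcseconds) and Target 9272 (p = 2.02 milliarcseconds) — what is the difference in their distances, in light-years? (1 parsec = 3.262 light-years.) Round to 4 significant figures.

466.3 ly

d_A = 1/0.002840″ = 352.11 pc; d_B = 1/0.002020″ = 495.05 pc.
|d_B − d_A| = |495.05 − 352.11| = 142.94 pc = 142.94 × 3.262 ly = 466.27 ly.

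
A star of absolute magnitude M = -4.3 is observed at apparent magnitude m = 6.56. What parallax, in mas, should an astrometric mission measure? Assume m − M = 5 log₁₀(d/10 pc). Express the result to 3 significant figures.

0.673 mas

m − M = 6.56 − (-4.3) = 10.86.
d = 10^((m−M)/5 + 1) = 10^3.172 = 1485.9 pc.
p = 1/d = 1/1485.9 = 0.00067299 arcsec = 0.67299 mas.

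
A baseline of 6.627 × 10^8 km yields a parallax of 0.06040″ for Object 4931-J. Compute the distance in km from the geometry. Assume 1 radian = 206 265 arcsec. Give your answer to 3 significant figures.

2.26 × 10^15 km

θ = 0.06040″ = 0.06040/206265 = 2.9283 × 10^-7 rad.
d = B/θ = (6.627 × 10^8) / (2.9283 × 10^-7) = 2.2631 × 10^15 km.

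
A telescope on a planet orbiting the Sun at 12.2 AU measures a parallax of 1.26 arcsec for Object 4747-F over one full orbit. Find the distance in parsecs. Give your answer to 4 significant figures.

9.683 pc

With baseline B (in AU) and parallax p (in arcsec), d = B/p parsecs.
d = 12.2 / 1.26 = 9.6825 pc.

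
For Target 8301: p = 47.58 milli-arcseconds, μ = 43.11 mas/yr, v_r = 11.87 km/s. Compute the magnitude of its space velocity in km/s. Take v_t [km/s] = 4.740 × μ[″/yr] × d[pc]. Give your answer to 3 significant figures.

d = 1/p = 1/0.04758″ = 21.017 pc.
μ = 43.11 mas/yr = 0.04311 ″/yr.
v_t = 4.740 μ d = 4.740 × 0.04311 × 21.017 = 4.2946 km/s.
v = √(v_r² + v_t²) = √(11.87² + 4.2946²) = √159.34 = 12.623 km/s.

12.6 km/s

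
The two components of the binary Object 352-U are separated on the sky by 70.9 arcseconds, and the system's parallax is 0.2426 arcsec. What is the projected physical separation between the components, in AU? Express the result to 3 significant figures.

d = 1/p = 1/0.2426″ = 4.122 pc.
At distance d (pc), an angle of θ arcsec spans θ·d AU: s = 70.9 × 4.122 = 292.25 AU.

292 AU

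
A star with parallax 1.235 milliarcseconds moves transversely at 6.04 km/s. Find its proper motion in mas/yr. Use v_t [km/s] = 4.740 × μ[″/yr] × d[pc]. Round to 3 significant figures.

d = 1/p = 1/0.001235″ = 809.72 pc.
μ = v_t / (4.74 d) = 6.04 / (4.74 × 809.72) = 6.04 / 3838.1 = 0.0015737 ″/yr = 1.5737 mas/yr.

1.57 mas/yr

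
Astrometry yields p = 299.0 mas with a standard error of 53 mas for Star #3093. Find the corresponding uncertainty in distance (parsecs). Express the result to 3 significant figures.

d = 1/p, so σ_d = σ_p / p².
σ_d = 0.0530 / (0.2990)² = 0.0530 / 0.089401 = 0.59283 pc.

0.593 pc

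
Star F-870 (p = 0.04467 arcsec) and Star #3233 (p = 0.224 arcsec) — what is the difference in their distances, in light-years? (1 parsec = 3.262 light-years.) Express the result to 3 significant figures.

d_A = 1/0.04467″ = 22.386 pc; d_B = 1/0.2240″ = 4.4643 pc.
|d_B − d_A| = |4.4643 − 22.386| = 17.922 pc = 17.922 × 3.262 ly = 58.462 ly.

58.5 ly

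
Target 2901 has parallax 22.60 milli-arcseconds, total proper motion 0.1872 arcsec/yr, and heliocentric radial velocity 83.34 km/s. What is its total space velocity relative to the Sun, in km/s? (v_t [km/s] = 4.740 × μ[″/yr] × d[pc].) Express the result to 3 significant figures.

d = 1/p = 1/0.02260″ = 44.248 pc.
v_t = 4.740 μ d = 4.740 × 0.1872 × 44.248 = 39.262 km/s.
v = √(v_r² + v_t²) = √(83.34² + 39.262²) = √8487.06 = 92.125 km/s.

92.1 km/s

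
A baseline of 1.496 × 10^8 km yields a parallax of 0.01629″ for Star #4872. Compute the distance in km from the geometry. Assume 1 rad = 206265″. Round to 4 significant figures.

1.894 × 10^15 km

θ = 0.01629″ = 0.01629/206265 = 7.8976 × 10^-8 rad.
d = B/θ = (1.496 × 10^8) / (7.8976 × 10^-8) = 1.8942 × 10^15 km.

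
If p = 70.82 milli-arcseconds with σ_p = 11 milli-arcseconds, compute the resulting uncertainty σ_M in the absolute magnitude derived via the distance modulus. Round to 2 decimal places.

M = m − 5 log₁₀ d + 5 = m + 5 log₁₀ p + 5, so ∂M/∂p = 5/(p ln 10).
σ_M = (5/ln 10) · (σ_p/p) = 2.1715 × 11/70.82 = 2.1715 × 0.15532 = 0.33728.

σ_M = 0.34 mag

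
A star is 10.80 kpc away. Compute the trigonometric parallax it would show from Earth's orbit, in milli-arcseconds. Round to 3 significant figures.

0.0926 mas

d = 10.80 kpc = 10800 pc.
p = 1/d = 1/10800 = 0.000092593 arcsec.
= 0.000092593 × 1000 = 0.092593 mas.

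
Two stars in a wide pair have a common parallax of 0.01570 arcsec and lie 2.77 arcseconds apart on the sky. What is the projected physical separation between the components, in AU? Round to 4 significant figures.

d = 1/p = 1/0.01570″ = 63.694 pc.
At distance d (pc), an angle of θ arcsec spans θ·d AU: s = 2.77 × 63.694 = 176.43 AU.

176.4 AU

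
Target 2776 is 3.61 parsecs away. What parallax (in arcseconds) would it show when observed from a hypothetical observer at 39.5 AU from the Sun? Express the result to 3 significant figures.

p (arcsec) = B (AU) / d (pc).
p = 39.5 / 3.61 = 10.942 arcsec.

10.9 arcsec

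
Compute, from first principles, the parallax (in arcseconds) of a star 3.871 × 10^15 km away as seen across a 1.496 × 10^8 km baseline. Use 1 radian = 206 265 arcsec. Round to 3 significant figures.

0.00797 arcsec

θ ≈ B/d = (1.496 × 10^8) / (3.871 × 10^15) = 3.8646 × 10^-8 rad.
In arcseconds: 3.8646 × 10^-8 × 206265 = 0.0079713″.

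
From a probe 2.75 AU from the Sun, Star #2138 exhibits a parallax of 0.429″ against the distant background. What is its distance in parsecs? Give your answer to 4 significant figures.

With baseline B (in AU) and parallax p (in arcsec), d = B/p parsecs.
d = 2.75 / 0.429 = 6.4103 pc.

6.410 pc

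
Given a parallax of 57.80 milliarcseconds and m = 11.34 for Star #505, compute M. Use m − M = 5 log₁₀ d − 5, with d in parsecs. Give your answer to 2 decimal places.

d = 1/p = 1/0.05780″ = 17.301 pc.
m − M = 5 log₁₀(17.301) − 5 = 6.1904 − 5 = 1.1904.
M = m − (m − M) = 11.34 − 1.1904 = 10.15.

M = 10.15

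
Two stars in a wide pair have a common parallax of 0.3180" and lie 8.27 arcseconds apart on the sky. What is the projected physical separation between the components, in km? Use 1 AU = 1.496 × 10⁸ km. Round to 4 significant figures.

3.891 × 10^9 km

d = 1/p = 1/0.3180″ = 3.1447 pc.
At distance d (pc), an angle of θ arcsec spans θ·d AU: s = 8.27 × 3.1447 = 26.007 AU.
= 26.007 × 1.496 × 10⁸ km = 3.8906 × 10^9 km.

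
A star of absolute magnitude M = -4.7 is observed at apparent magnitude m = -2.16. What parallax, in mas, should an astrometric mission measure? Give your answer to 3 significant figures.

m − M = -2.16 − (-4.7) = 2.54.
d = 10^((m−M)/5 + 1) = 10^1.508 = 32.211 pc.
p = 1/d = 1/32.211 = 0.031045 arcsec = 31.045 mas.

31.0 mas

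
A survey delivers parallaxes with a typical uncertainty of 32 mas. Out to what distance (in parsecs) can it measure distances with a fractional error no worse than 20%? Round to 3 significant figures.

σ_d/d = σ_p/p, so the condition is σ_p/p ≤ 0.20, i.e. p ≥ σ_p/0.20.
p_min = 32/0.20 = 160 mas = 0.16 arcsec.
d_max = 1/p_min = 1/0.16 = 6.25 pc.

6.25 pc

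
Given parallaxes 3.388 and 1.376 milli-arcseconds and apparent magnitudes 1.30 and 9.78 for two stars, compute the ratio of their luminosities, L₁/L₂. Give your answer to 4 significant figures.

d₁ = 1/p₁ = 1/0.003388″ = 295.16 pc; d₂ = 1/p₂ = 1/0.001376″ = 726.74 pc.
M₁ = m₁ − 5 log₁₀ d₁ + 5 = 1.30 − 12.3503 + 5 = -6.0503.
M₂ = 9.78 − 14.3069 + 5 = 0.4731.
L₁/L₂ = 10^(0.4(M₂ − M₁)) = 10^(0.4 × 6.5234) = 10^2.60936 = 406.78.

L₁/L₂ = 406.8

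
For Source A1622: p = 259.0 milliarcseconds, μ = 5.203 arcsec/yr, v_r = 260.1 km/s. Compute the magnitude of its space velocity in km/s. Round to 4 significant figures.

d = 1/p = 1/0.2590″ = 3.861 pc.
v_t = 4.740 μ d = 4.740 × 5.203 × 3.861 = 95.221 km/s.
v = √(v_r² + v_t²) = √(260.1² + 95.221²) = √76719 = 276.98 km/s.

277.0 km/s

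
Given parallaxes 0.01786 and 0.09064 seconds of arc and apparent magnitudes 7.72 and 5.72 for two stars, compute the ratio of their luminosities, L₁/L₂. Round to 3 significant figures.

d₁ = 1/p₁ = 1/0.01786″ = 55.991 pc; d₂ = 1/p₂ = 1/0.09064″ = 11.033 pc.
M₁ = m₁ − 5 log₁₀ d₁ + 5 = 7.72 − 8.7406 + 5 = 3.9794.
M₂ = 5.72 − 5.2135 + 5 = 5.5065.
L₁/L₂ = 10^(0.4(M₂ − M₁)) = 10^(0.4 × 1.5271) = 10^0.61084 = 4.0817.

L₁/L₂ = 4.08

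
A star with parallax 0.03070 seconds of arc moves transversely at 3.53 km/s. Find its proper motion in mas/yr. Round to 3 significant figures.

d = 1/p = 1/0.03070″ = 32.573 pc.
μ = v_t / (4.74 d) = 3.53 / (4.74 × 32.573) = 3.53 / 154.4 = 0.022863 ″/yr = 22.863 mas/yr.

22.9 mas/yr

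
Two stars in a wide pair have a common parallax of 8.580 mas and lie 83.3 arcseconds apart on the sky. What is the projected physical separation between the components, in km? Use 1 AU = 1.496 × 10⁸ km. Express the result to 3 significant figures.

d = 1/p = 1/0.008580″ = 116.55 pc.
At distance d (pc), an angle of θ arcsec spans θ·d AU: s = 83.3 × 116.55 = 9708.6 AU.
= 9708.6 × 1.496 × 10⁸ km = 1.4524 × 10^12 km.

1.45 × 10^12 km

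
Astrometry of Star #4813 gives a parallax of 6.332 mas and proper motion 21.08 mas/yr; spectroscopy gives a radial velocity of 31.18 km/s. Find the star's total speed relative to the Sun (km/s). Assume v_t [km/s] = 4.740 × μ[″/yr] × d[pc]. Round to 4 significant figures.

34.95 km/s

d = 1/p = 1/0.006332″ = 157.93 pc.
μ = 21.08 mas/yr = 0.02108 ″/yr.
v_t = 4.740 μ d = 4.740 × 0.02108 × 157.93 = 15.78 km/s.
v = √(v_r² + v_t²) = √(31.18² + 15.78²) = √1221.2 = 34.946 km/s.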